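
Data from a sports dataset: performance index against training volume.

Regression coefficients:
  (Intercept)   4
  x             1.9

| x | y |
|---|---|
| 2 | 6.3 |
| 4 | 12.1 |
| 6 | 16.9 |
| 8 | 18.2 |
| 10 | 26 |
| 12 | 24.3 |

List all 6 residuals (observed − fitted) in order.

x=2: ŷ = 4 + 1.9·2 = 7.8; e = 6.3 − 7.8 = -1.5
x=4: ŷ = 4 + 1.9·4 = 11.6; e = 12.1 − 11.6 = 0.5
x=6: ŷ = 4 + 1.9·6 = 15.4; e = 16.9 − 15.4 = 1.5
x=8: ŷ = 4 + 1.9·8 = 19.2; e = 18.2 − 19.2 = -1
x=10: ŷ = 4 + 1.9·10 = 23; e = 26 − 23 = 3
x=12: ŷ = 4 + 1.9·12 = 26.8; e = 24.3 − 26.8 = -2.5

-1.5, 0.5, 1.5, -1, 3, -2.5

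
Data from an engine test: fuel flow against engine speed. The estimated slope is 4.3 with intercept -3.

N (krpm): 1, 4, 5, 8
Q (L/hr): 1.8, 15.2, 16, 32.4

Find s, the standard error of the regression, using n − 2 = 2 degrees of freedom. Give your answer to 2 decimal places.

N=1: Q̂ = -3 + 4.3·1 = 1.3; e = 1.8 − 1.3 = 0.5
N=4: Q̂ = -3 + 4.3·4 = 14.2; e = 15.2 − 14.2 = 1
N=5: Q̂ = -3 + 4.3·5 = 18.5; e = 16 − 18.5 = -2.5
N=8: Q̂ = -3 + 4.3·8 = 31.4; e = 32.4 − 31.4 = 1
SSE = 0.25 + 1 + 6.25 + 1 = 8.5
s = √(8.5/2) = √4.25 ≈ 2.06

s = 2.06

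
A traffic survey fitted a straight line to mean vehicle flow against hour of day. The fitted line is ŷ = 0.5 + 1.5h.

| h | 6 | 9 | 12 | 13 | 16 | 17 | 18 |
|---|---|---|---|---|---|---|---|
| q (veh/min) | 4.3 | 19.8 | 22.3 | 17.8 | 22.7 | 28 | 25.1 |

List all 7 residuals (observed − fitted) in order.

h=6: ŷ = 0.5 + 1.5·6 = 9.5; e = 4.3 − 9.5 = -5.2
h=9: ŷ = 0.5 + 1.5·9 = 14; e = 19.8 − 14 = 5.8
h=12: ŷ = 0.5 + 1.5·12 = 18.5; e = 22.3 − 18.5 = 3.8
h=13: ŷ = 0.5 + 1.5·13 = 20; e = 17.8 − 20 = -2.2
h=16: ŷ = 0.5 + 1.5·16 = 24.5; e = 22.7 − 24.5 = -1.8
h=17: ŷ = 0.5 + 1.5·17 = 26; e = 28 − 26 = 2
h=18: ŷ = 0.5 + 1.5·18 = 27.5; e = 25.1 − 27.5 = -2.4

-5.2, 5.8, 3.8, -2.2, -1.8, 2, -2.4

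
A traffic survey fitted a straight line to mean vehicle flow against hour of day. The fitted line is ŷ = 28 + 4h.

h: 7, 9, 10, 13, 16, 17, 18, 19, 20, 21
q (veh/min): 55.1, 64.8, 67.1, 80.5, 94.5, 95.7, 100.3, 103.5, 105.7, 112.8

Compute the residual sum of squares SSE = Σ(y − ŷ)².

h=7: ŷ = 28 + 4·7 = 56; e = 55.1 − 56 = -0.9
h=9: ŷ = 28 + 4·9 = 64; e = 64.8 − 64 = 0.8
h=10: ŷ = 28 + 4·10 = 68; e = 67.1 − 68 = -0.9
h=13: ŷ = 28 + 4·13 = 80; e = 80.5 − 80 = 0.5
h=16: ŷ = 28 + 4·16 = 92; e = 94.5 − 92 = 2.5
h=17: ŷ = 28 + 4·17 = 96; e = 95.7 − 96 = -0.3
h=18: ŷ = 28 + 4·18 = 100; e = 100.3 − 100 = 0.3
h=19: ŷ = 28 + 4·19 = 104; e = 103.5 − 104 = -0.5
h=20: ŷ = 28 + 4·20 = 108; e = 105.7 − 108 = -2.3
h=21: ŷ = 28 + 4·21 = 112; e = 112.8 − 112 = 0.8
SSE = 0.81 + 0.64 + 0.81 + 0.25 + 6.25 + 0.09 + 0.09 + 0.25 + 5.29 + 0.64 = 15.12

SSE = 15.12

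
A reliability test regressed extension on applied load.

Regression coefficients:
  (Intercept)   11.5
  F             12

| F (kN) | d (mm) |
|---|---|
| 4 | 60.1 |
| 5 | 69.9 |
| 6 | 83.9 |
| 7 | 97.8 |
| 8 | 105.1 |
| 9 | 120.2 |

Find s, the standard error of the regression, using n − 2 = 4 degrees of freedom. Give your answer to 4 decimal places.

F=4: d̂ = 11.5 + 12·4 = 59.5; r = 60.1 − 59.5 = 0.6
F=5: d̂ = 11.5 + 12·5 = 71.5; r = 69.9 − 71.5 = -1.6
F=6: d̂ = 11.5 + 12·6 = 83.5; r = 83.9 − 83.5 = 0.4
F=7: d̂ = 11.5 + 12·7 = 95.5; r = 97.8 − 95.5 = 2.3
F=8: d̂ = 11.5 + 12·8 = 107.5; r = 105.1 − 107.5 = -2.4
F=9: d̂ = 11.5 + 12·9 = 119.5; r = 120.2 − 119.5 = 0.7
SSE = 0.36 + 2.56 + 0.16 + 5.29 + 5.76 + 0.49 = 14.62
s = √(14.62/4) = √3.655 ≈ 1.9118

s = 1.9118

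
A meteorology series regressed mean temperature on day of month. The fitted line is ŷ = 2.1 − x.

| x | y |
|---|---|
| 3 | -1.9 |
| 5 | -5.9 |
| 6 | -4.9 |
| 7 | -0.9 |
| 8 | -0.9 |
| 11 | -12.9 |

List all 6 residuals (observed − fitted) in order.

-1, -3, -1, 4, 5, -4

x=3: ŷ = 2.1 − 3 = -0.9; r = -1.9 − (-0.9) = -1
x=5: ŷ = 2.1 − 5 = -2.9; r = -5.9 − (-2.9) = -3
x=6: ŷ = 2.1 − 6 = -3.9; r = -4.9 − (-3.9) = -1
x=7: ŷ = 2.1 − 7 = -4.9; r = -0.9 − (-4.9) = 4
x=8: ŷ = 2.1 − 8 = -5.9; r = -0.9 − (-5.9) = 5
x=11: ŷ = 2.1 − 11 = -8.9; r = -12.9 − (-8.9) = -4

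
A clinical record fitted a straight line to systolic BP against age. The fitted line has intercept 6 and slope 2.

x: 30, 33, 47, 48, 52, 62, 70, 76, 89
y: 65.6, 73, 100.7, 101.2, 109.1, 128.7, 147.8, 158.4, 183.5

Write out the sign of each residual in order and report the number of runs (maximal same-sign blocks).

5 runs

x=30: ŷ = 6 + 2·30 = 66; r = 65.6 − 66 = -0.4
x=33: ŷ = 6 + 2·33 = 72; r = 73 − 72 = 1
x=47: ŷ = 6 + 2·47 = 100; r = 100.7 − 100 = 0.7
x=48: ŷ = 6 + 2·48 = 102; r = 101.2 − 102 = -0.8
x=52: ŷ = 6 + 2·52 = 110; r = 109.1 − 110 = -0.9
x=62: ŷ = 6 + 2·62 = 130; r = 128.7 − 130 = -1.3
x=70: ŷ = 6 + 2·70 = 146; r = 147.8 − 146 = 1.8
x=76: ŷ = 6 + 2·76 = 158; r = 158.4 − 158 = 0.4
x=89: ŷ = 6 + 2·89 = 184; r = 183.5 − 184 = -0.5
Signs: − + + − − − + + −
Runs: −×1, +×2, −×3, +×2, −×1 → 5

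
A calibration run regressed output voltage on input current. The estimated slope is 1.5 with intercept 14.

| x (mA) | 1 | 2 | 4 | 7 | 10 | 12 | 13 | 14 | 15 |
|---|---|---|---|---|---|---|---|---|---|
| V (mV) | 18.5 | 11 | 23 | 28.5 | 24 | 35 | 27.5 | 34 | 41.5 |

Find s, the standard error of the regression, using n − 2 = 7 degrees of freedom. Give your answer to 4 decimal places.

x=1: V̂ = 14 + 1.5·1 = 15.5; e = 18.5 − 15.5 = 3
x=2: V̂ = 14 + 1.5·2 = 17; e = 11 − 17 = -6
x=4: V̂ = 14 + 1.5·4 = 20; e = 23 − 20 = 3
x=7: V̂ = 14 + 1.5·7 = 24.5; e = 28.5 − 24.5 = 4
x=10: V̂ = 14 + 1.5·10 = 29; e = 24 − 29 = -5
x=12: V̂ = 14 + 1.5·12 = 32; e = 35 − 32 = 3
x=13: V̂ = 14 + 1.5·13 = 33.5; e = 27.5 − 33.5 = -6
x=14: V̂ = 14 + 1.5·14 = 35; e = 34 − 35 = -1
x=15: V̂ = 14 + 1.5·15 = 36.5; e = 41.5 − 36.5 = 5
SSE = 9 + 36 + 9 + 16 + 25 + 9 + 36 + 1 + 25 = 166
s = √(166/7) = √23.7143 ≈ 4.8697

s = 4.8697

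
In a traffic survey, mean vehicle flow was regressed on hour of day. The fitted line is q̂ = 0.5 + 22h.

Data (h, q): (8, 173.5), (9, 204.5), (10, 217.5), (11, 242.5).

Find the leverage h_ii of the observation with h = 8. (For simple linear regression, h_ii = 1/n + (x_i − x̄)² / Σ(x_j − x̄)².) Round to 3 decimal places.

h = 0.700

h̄ = (8 + 9 + 10 + 11)/4 = 9.5
Σ(h − h̄)² = 2.25 + 0.25 + 0.25 + 2.25 = 5
h = 1/4 + (-1.5)²/5 = 0.25 + 0.45 = 0.700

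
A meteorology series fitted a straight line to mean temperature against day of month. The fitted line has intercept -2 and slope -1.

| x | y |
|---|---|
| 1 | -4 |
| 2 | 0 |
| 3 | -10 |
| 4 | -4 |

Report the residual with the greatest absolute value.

e = -5

x=1: ŷ = -2 − 1 = -3; e = -4 − (-3) = -1
x=2: ŷ = -2 − 2 = -4; e = 0 − (-4) = 4
x=3: ŷ = -2 − 3 = -5; e = -10 − (-5) = -5
x=4: ŷ = -2 − 4 = -6; e = -4 − (-6) = 2
Largest |e| is 5 at x = 3, residual -5.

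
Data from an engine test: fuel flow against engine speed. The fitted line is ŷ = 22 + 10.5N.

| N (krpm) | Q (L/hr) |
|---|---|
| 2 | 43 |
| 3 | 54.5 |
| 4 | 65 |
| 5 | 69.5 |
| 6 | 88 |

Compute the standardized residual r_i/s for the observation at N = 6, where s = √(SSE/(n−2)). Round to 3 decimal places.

N=2: ŷ = 22 + 10.5·2 = 43; r = 43 − 43 = 0
N=3: ŷ = 22 + 10.5·3 = 53.5; r = 54.5 − 53.5 = 1
N=4: ŷ = 22 + 10.5·4 = 64; r = 65 − 64 = 1
N=5: ŷ = 22 + 10.5·5 = 74.5; r = 69.5 − 74.5 = -5
N=6: ŷ = 22 + 10.5·6 = 85; r = 88 − 85 = 3
SSE = 0 + 1 + 1 + 25 + 9 = 36
s = √(36/3) = 3.4641
r/s = 3 / 3.4641 = 0.866

0.866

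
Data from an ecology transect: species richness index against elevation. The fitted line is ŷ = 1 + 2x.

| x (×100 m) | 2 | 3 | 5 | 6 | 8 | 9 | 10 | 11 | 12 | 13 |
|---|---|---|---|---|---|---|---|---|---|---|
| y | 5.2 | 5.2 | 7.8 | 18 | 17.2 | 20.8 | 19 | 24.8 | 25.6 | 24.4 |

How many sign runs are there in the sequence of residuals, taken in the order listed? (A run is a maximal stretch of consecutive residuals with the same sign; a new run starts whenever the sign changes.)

6 runs

x=2: ŷ = 1 + 2·2 = 5; e = 5.2 − 5 = 0.2
x=3: ŷ = 1 + 2·3 = 7; e = 5.2 − 7 = -1.8
x=5: ŷ = 1 + 2·5 = 11; e = 7.8 − 11 = -3.2
x=6: ŷ = 1 + 2·6 = 13; e = 18 − 13 = 5
x=8: ŷ = 1 + 2·8 = 17; e = 17.2 − 17 = 0.2
x=9: ŷ = 1 + 2·9 = 19; e = 20.8 − 19 = 1.8
x=10: ŷ = 1 + 2·10 = 21; e = 19 − 21 = -2
x=11: ŷ = 1 + 2·11 = 23; e = 24.8 − 23 = 1.8
x=12: ŷ = 1 + 2·12 = 25; e = 25.6 − 25 = 0.6
x=13: ŷ = 1 + 2·13 = 27; e = 24.4 − 27 = -2.6
Signs: + − − + + + − + + −
Runs: +×1, −×2, +×3, −×1, +×2, −×1 → 6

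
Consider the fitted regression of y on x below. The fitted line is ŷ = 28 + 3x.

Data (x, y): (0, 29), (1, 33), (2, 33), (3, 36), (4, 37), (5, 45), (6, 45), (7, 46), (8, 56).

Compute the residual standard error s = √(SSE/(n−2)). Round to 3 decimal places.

x=0: ŷ = 28 + 3·0 = 28; e = 29 − 28 = 1
x=1: ŷ = 28 + 3·1 = 31; e = 33 − 31 = 2
x=2: ŷ = 28 + 3·2 = 34; e = 33 − 34 = -1
x=3: ŷ = 28 + 3·3 = 37; e = 36 − 37 = -1
x=4: ŷ = 28 + 3·4 = 40; e = 37 − 40 = -3
x=5: ŷ = 28 + 3·5 = 43; e = 45 − 43 = 2
x=6: ŷ = 28 + 3·6 = 46; e = 45 − 46 = -1
x=7: ŷ = 28 + 3·7 = 49; e = 46 − 49 = -3
x=8: ŷ = 28 + 3·8 = 52; e = 56 − 52 = 4
SSE = 1 + 4 + 1 + 1 + 9 + 4 + 1 + 9 + 16 = 46
s = √(46/7) = √6.57143 ≈ 2.563

s = 2.563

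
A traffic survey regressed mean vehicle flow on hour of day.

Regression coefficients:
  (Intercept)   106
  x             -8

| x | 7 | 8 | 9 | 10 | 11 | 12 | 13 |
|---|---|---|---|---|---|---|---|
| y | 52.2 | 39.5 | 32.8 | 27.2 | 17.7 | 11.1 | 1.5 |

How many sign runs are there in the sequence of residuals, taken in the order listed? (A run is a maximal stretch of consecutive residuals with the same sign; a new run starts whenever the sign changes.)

6 runs

x=7: ŷ = 106 − 8·7 = 50; r = 52.2 − 50 = 2.2
x=8: ŷ = 106 − 8·8 = 42; r = 39.5 − 42 = -2.5
x=9: ŷ = 106 − 8·9 = 34; r = 32.8 − 34 = -1.2
x=10: ŷ = 106 − 8·10 = 26; r = 27.2 − 26 = 1.2
x=11: ŷ = 106 − 8·11 = 18; r = 17.7 − 18 = -0.3
x=12: ŷ = 106 − 8·12 = 10; r = 11.1 − 10 = 1.1
x=13: ŷ = 106 − 8·13 = 2; r = 1.5 − 2 = -0.5
Signs: + − − + − + −
Runs: +×1, −×2, +×1, −×1, +×1, −×1 → 6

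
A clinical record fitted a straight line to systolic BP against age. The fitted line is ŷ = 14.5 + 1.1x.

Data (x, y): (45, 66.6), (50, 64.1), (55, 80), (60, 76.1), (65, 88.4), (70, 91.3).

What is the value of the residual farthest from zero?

x=45: ŷ = 14.5 + 1.1·45 = 64; e = 66.6 − 64 = 2.6
x=50: ŷ = 14.5 + 1.1·50 = 69.5; e = 64.1 − 69.5 = -5.4
x=55: ŷ = 14.5 + 1.1·55 = 75; e = 80 − 75 = 5
x=60: ŷ = 14.5 + 1.1·60 = 80.5; e = 76.1 − 80.5 = -4.4
x=65: ŷ = 14.5 + 1.1·65 = 86; e = 88.4 − 86 = 2.4
x=70: ŷ = 14.5 + 1.1·70 = 91.5; e = 91.3 − 91.5 = -0.2
Largest |e| is 5.4 at x = 50, residual -5.4.

e = -5.4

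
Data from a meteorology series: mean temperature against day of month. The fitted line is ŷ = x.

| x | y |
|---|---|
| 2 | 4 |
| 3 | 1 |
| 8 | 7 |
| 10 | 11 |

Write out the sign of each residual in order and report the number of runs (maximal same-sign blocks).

x=2: ŷ = 2 = 2; r = 4 − 2 = 2
x=3: ŷ = 3 = 3; r = 1 − 3 = -2
x=8: ŷ = 8 = 8; r = 7 − 8 = -1
x=10: ŷ = 10 = 10; r = 11 − 10 = 1
Signs: + − − +
Runs: +×1, −×2, +×1 → 3

3 runs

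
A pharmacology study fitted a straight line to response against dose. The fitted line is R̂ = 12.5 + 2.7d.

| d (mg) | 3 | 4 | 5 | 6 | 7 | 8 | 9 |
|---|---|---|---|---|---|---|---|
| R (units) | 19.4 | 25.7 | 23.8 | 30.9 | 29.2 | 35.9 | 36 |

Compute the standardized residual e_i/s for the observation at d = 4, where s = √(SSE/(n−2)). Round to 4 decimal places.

1.0607

d=3: R̂ = 12.5 + 2.7·3 = 20.6; e = 19.4 − 20.6 = -1.2
d=4: R̂ = 12.5 + 2.7·4 = 23.3; e = 25.7 − 23.3 = 2.4
d=5: R̂ = 12.5 + 2.7·5 = 26; e = 23.8 − 26 = -2.2
d=6: R̂ = 12.5 + 2.7·6 = 28.7; e = 30.9 − 28.7 = 2.2
d=7: R̂ = 12.5 + 2.7·7 = 31.4; e = 29.2 − 31.4 = -2.2
d=8: R̂ = 12.5 + 2.7·8 = 34.1; e = 35.9 − 34.1 = 1.8
d=9: R̂ = 12.5 + 2.7·9 = 36.8; e = 36 − 36.8 = -0.8
SSE = 1.44 + 5.76 + 4.84 + 4.84 + 4.84 + 3.24 + 0.64 = 25.6
s = √(25.6/5) = 2.26274
e/s = 2.4 / 2.26274 = 1.0607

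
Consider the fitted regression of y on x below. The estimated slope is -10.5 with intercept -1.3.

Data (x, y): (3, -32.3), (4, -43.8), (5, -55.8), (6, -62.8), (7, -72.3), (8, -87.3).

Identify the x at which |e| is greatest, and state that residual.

x = 7, e = 2.5

x=3: ŷ = -1.3 − 10.5·3 = -32.8; e = -32.3 − (-32.8) = 0.5
x=4: ŷ = -1.3 − 10.5·4 = -43.3; e = -43.8 − (-43.3) = -0.5
x=5: ŷ = -1.3 − 10.5·5 = -53.8; e = -55.8 − (-53.8) = -2
x=6: ŷ = -1.3 − 10.5·6 = -64.3; e = -62.8 − (-64.3) = 1.5
x=7: ŷ = -1.3 − 10.5·7 = -74.8; e = -72.3 − (-74.8) = 2.5
x=8: ŷ = -1.3 − 10.5·8 = -85.3; e = -87.3 − (-85.3) = -2
Largest |e| is 2.5 at x = 7, residual 2.5.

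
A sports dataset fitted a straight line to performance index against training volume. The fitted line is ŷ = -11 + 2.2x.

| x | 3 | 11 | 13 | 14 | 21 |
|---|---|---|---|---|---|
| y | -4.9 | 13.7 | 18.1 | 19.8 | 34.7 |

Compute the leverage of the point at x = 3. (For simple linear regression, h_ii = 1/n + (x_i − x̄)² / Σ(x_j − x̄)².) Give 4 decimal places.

h = 0.7285

x̄ = (3 + 11 + 13 + 14 + 21)/5 = 12.4
Σ(x − x̄)² = 88.36 + 1.96 + 0.36 + 2.56 + 73.96 = 167.2
h = 1/5 + (-9.4)²/167.2 = 0.2 + 0.528469 = 0.7285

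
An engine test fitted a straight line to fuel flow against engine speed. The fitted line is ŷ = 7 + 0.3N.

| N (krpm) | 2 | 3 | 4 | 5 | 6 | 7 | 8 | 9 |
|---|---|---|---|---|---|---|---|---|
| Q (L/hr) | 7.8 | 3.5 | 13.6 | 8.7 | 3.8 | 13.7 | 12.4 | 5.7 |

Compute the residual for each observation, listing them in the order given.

N=2: ŷ = 7 + 0.3·2 = 7.6; e = 7.8 − 7.6 = 0.2
N=3: ŷ = 7 + 0.3·3 = 7.9; e = 3.5 − 7.9 = -4.4
N=4: ŷ = 7 + 0.3·4 = 8.2; e = 13.6 − 8.2 = 5.4
N=5: ŷ = 7 + 0.3·5 = 8.5; e = 8.7 − 8.5 = 0.2
N=6: ŷ = 7 + 0.3·6 = 8.8; e = 3.8 − 8.8 = -5
N=7: ŷ = 7 + 0.3·7 = 9.1; e = 13.7 − 9.1 = 4.6
N=8: ŷ = 7 + 0.3·8 = 9.4; e = 12.4 − 9.4 = 3
N=9: ŷ = 7 + 0.3·9 = 9.7; e = 5.7 − 9.7 = -4

0.2, -4.4, 5.4, 0.2, -5, 4.6, 3, -4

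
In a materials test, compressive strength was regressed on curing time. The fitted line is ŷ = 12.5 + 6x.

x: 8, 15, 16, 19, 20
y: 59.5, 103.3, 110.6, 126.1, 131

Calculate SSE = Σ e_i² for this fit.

SSE = 8.46

x=8: ŷ = 12.5 + 6·8 = 60.5; e = 59.5 − 60.5 = -1
x=15: ŷ = 12.5 + 6·15 = 102.5; e = 103.3 − 102.5 = 0.8
x=16: ŷ = 12.5 + 6·16 = 108.5; e = 110.6 − 108.5 = 2.1
x=19: ŷ = 12.5 + 6·19 = 126.5; e = 126.1 − 126.5 = -0.4
x=20: ŷ = 12.5 + 6·20 = 132.5; e = 131 − 132.5 = -1.5
SSE = 1 + 0.64 + 4.41 + 0.16 + 2.25 = 8.46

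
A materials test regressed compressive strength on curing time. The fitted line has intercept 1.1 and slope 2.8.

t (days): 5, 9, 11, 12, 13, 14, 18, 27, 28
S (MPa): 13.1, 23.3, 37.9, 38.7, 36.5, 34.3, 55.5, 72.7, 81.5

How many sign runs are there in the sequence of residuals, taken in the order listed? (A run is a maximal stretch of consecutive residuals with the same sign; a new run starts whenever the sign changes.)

6 runs

t=5: ŷ = 1.1 + 2.8·5 = 15.1; r = 13.1 − 15.1 = -2
t=9: ŷ = 1.1 + 2.8·9 = 26.3; r = 23.3 − 26.3 = -3
t=11: ŷ = 1.1 + 2.8·11 = 31.9; r = 37.9 − 31.9 = 6
t=12: ŷ = 1.1 + 2.8·12 = 34.7; r = 38.7 − 34.7 = 4
t=13: ŷ = 1.1 + 2.8·13 = 37.5; r = 36.5 − 37.5 = -1
t=14: ŷ = 1.1 + 2.8·14 = 40.3; r = 34.3 − 40.3 = -6
t=18: ŷ = 1.1 + 2.8·18 = 51.5; r = 55.5 − 51.5 = 4
t=27: ŷ = 1.1 + 2.8·27 = 76.7; r = 72.7 − 76.7 = -4
t=28: ŷ = 1.1 + 2.8·28 = 79.5; r = 81.5 − 79.5 = 2
Signs: − − + + − − + − +
Runs: −×2, +×2, −×2, +×1, −×1, +×1 → 6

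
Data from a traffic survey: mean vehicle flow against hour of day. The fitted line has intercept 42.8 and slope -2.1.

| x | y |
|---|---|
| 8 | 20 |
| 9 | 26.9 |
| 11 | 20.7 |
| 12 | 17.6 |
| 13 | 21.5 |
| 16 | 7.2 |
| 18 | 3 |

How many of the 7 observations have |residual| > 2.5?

3

x=8: ŷ = 42.8 − 2.1·8 = 26; e = 20 − 26 = -6
x=9: ŷ = 42.8 − 2.1·9 = 23.9; e = 26.9 − 23.9 = 3
x=11: ŷ = 42.8 − 2.1·11 = 19.7; e = 20.7 − 19.7 = 1
x=12: ŷ = 42.8 − 2.1·12 = 17.6; e = 17.6 − 17.6 = 0
x=13: ŷ = 42.8 − 2.1·13 = 15.5; e = 21.5 − 15.5 = 6
x=16: ŷ = 42.8 − 2.1·16 = 9.2; e = 7.2 − 9.2 = -2
x=18: ŷ = 42.8 − 2.1·18 = 5; e = 3 − 5 = -2
|e| > 2.5: x=8 (|e|=6), x=9 (|e|=3), x=13 (|e|=6) → 3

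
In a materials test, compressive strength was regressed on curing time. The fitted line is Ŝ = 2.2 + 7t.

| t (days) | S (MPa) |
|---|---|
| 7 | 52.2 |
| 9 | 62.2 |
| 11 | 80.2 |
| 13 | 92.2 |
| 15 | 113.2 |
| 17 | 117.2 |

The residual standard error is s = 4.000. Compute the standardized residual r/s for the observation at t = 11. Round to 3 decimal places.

Ŝ = 2.2 + 7·11 = 79.2
r = 80.2 − 79.2 = 1
r/s = 1 / 4.000 = 0.250

0.250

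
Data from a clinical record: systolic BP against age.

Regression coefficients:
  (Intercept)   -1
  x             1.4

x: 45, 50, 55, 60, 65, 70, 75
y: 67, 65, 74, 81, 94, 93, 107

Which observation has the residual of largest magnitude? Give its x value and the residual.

x = 45, r = 5

x=45: ŷ = -1 + 1.4·45 = 62; r = 67 − 62 = 5
x=50: ŷ = -1 + 1.4·50 = 69; r = 65 − 69 = -4
x=55: ŷ = -1 + 1.4·55 = 76; r = 74 − 76 = -2
x=60: ŷ = -1 + 1.4·60 = 83; r = 81 − 83 = -2
x=65: ŷ = -1 + 1.4·65 = 90; r = 94 − 90 = 4
x=70: ŷ = -1 + 1.4·70 = 97; r = 93 − 97 = -4
x=75: ŷ = -1 + 1.4·75 = 104; r = 107 − 104 = 3
Largest |r| is 5 at x = 45, residual 5.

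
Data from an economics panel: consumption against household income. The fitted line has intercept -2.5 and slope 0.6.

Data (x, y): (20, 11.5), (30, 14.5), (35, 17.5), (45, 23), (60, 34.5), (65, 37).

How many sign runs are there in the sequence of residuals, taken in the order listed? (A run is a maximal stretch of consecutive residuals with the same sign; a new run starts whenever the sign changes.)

3 runs

x=20: ŷ = -2.5 + 0.6·20 = 9.5; r = 11.5 − 9.5 = 2
x=30: ŷ = -2.5 + 0.6·30 = 15.5; r = 14.5 − 15.5 = -1
x=35: ŷ = -2.5 + 0.6·35 = 18.5; r = 17.5 − 18.5 = -1
x=45: ŷ = -2.5 + 0.6·45 = 24.5; r = 23 − 24.5 = -1.5
x=60: ŷ = -2.5 + 0.6·60 = 33.5; r = 34.5 − 33.5 = 1
x=65: ŷ = -2.5 + 0.6·65 = 36.5; r = 37 − 36.5 = 0.5
Signs: + − − − + +
Runs: +×1, −×3, +×2 → 3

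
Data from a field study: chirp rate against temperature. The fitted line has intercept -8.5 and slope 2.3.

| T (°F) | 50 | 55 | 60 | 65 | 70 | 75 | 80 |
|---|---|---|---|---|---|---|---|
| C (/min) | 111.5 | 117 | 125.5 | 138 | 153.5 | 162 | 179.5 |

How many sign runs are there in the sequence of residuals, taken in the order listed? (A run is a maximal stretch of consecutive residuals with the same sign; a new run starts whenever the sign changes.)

T=50: Ĉ = -8.5 + 2.3·50 = 106.5; e = 111.5 − 106.5 = 5
T=55: Ĉ = -8.5 + 2.3·55 = 118; e = 117 − 118 = -1
T=60: Ĉ = -8.5 + 2.3·60 = 129.5; e = 125.5 − 129.5 = -4
T=65: Ĉ = -8.5 + 2.3·65 = 141; e = 138 − 141 = -3
T=70: Ĉ = -8.5 + 2.3·70 = 152.5; e = 153.5 − 152.5 = 1
T=75: Ĉ = -8.5 + 2.3·75 = 164; e = 162 − 164 = -2
T=80: Ĉ = -8.5 + 2.3·80 = 175.5; e = 179.5 − 175.5 = 4
Signs: + − − − + − +
Runs: +×1, −×3, +×1, −×1, +×1 → 5

5 runs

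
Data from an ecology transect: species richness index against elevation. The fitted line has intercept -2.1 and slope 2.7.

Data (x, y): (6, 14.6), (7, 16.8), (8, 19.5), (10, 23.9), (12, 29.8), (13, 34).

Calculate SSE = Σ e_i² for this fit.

SSE = 2.5

x=6: ŷ = -2.1 + 2.7·6 = 14.1; e = 14.6 − 14.1 = 0.5
x=7: ŷ = -2.1 + 2.7·7 = 16.8; e = 16.8 − 16.8 = 0
x=8: ŷ = -2.1 + 2.7·8 = 19.5; e = 19.5 − 19.5 = 0
x=10: ŷ = -2.1 + 2.7·10 = 24.9; e = 23.9 − 24.9 = -1
x=12: ŷ = -2.1 + 2.7·12 = 30.3; e = 29.8 − 30.3 = -0.5
x=13: ŷ = -2.1 + 2.7·13 = 33; e = 34 − 33 = 1
SSE = 0.25 + 0 + 0 + 1 + 0.25 + 1 = 2.5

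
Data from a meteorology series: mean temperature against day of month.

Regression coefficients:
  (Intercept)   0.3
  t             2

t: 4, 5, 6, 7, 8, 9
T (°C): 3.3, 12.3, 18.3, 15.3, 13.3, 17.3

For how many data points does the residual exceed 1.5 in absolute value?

t=4: ŷ = 0.3 + 2·4 = 8.3; r = 3.3 − 8.3 = -5
t=5: ŷ = 0.3 + 2·5 = 10.3; r = 12.3 − 10.3 = 2
t=6: ŷ = 0.3 + 2·6 = 12.3; r = 18.3 − 12.3 = 6
t=7: ŷ = 0.3 + 2·7 = 14.3; r = 15.3 − 14.3 = 1
t=8: ŷ = 0.3 + 2·8 = 16.3; r = 13.3 − 16.3 = -3
t=9: ŷ = 0.3 + 2·9 = 18.3; r = 17.3 − 18.3 = -1
|r| > 1.5: t=4 (|r|=5), t=5 (|r|=2), t=6 (|r|=6), t=8 (|r|=3) → 4

4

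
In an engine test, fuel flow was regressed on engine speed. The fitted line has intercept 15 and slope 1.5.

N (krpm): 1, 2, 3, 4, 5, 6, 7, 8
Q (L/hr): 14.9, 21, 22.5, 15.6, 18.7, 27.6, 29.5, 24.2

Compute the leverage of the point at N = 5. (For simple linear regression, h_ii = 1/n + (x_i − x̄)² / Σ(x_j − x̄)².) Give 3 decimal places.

h = 0.131

N̄ = (1 + 2 + 3 + 4 + 5 + 6 + 7 + 8)/8 = 4.5
Σ(N − N̄)² = 12.25 + 6.25 + 2.25 + 0.25 + 0.25 + 2.25 + 6.25 + 12.25 = 42
h = 1/8 + (0.5)²/42 = 0.125 + 0.00595238 = 0.131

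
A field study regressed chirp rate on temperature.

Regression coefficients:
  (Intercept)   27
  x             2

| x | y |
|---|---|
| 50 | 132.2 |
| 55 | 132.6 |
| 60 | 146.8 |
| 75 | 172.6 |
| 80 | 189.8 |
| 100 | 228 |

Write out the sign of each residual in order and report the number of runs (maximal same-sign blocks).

3 runs

x=50: ŷ = 27 + 2·50 = 127; r = 132.2 − 127 = 5.2
x=55: ŷ = 27 + 2·55 = 137; r = 132.6 − 137 = -4.4
x=60: ŷ = 27 + 2·60 = 147; r = 146.8 − 147 = -0.2
x=75: ŷ = 27 + 2·75 = 177; r = 172.6 − 177 = -4.4
x=80: ŷ = 27 + 2·80 = 187; r = 189.8 − 187 = 2.8
x=100: ŷ = 27 + 2·100 = 227; r = 228 − 227 = 1
Signs: + − − − + +
Runs: +×1, −×3, +×2 → 3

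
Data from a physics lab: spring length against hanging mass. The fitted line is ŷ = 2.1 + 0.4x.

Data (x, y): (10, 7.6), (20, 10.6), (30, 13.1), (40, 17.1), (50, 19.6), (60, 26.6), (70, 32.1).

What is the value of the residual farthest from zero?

e = -2.5

x=10: ŷ = 2.1 + 0.4·10 = 6.1; e = 7.6 − 6.1 = 1.5
x=20: ŷ = 2.1 + 0.4·20 = 10.1; e = 10.6 − 10.1 = 0.5
x=30: ŷ = 2.1 + 0.4·30 = 14.1; e = 13.1 − 14.1 = -1
x=40: ŷ = 2.1 + 0.4·40 = 18.1; e = 17.1 − 18.1 = -1
x=50: ŷ = 2.1 + 0.4·50 = 22.1; e = 19.6 − 22.1 = -2.5
x=60: ŷ = 2.1 + 0.4·60 = 26.1; e = 26.6 − 26.1 = 0.5
x=70: ŷ = 2.1 + 0.4·70 = 30.1; e = 32.1 − 30.1 = 2
Largest |e| is 2.5 at x = 50, residual -2.5.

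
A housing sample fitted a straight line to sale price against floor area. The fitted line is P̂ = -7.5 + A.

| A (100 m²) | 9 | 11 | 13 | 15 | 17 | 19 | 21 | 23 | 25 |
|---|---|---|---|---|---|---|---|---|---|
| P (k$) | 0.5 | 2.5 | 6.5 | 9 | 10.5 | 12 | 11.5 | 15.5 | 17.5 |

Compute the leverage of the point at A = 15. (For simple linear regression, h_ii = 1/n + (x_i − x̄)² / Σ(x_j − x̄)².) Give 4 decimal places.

h = 0.1278

Ā = (9 + 11 + 13 + 15 + 17 + 19 + 21 + 23 + 25)/9 = 17
Σ(A − Ā)² = 64 + 36 + 16 + 4 + 0 + 4 + 16 + 36 + 64 = 240
h = 1/9 + (-2)²/240 = 0.111111 + 0.0166667 = 0.1278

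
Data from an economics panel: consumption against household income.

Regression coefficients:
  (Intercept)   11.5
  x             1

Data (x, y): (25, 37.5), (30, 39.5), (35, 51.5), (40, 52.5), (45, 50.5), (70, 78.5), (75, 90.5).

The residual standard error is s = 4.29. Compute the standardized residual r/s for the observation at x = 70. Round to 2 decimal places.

-0.70

ŷ = 11.5 + 70 = 81.5
r = 78.5 − 81.5 = -3
r/s = -3 / 4.29 = -0.70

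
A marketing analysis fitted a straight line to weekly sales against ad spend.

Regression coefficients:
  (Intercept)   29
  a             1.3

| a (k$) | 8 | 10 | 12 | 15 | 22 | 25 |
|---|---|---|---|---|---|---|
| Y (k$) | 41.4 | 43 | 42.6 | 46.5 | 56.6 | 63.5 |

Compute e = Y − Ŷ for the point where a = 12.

Ŷ = 29 + 1.3·12 = 44.6
e = 42.6 − 44.6 = -2

e = -2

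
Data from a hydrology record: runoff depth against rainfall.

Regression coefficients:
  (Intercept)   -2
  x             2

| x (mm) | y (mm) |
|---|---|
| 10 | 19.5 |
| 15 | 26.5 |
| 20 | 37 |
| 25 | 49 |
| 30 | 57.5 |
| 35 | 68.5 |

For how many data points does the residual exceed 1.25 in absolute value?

2

x=10: ŷ = -2 + 2·10 = 18; r = 19.5 − 18 = 1.5
x=15: ŷ = -2 + 2·15 = 28; r = 26.5 − 28 = -1.5
x=20: ŷ = -2 + 2·20 = 38; r = 37 − 38 = -1
x=25: ŷ = -2 + 2·25 = 48; r = 49 − 48 = 1
x=30: ŷ = -2 + 2·30 = 58; r = 57.5 − 58 = -0.5
x=35: ŷ = -2 + 2·35 = 68; r = 68.5 − 68 = 0.5
|r| > 1.25: x=10 (|r|=1.5), x=15 (|r|=1.5) → 2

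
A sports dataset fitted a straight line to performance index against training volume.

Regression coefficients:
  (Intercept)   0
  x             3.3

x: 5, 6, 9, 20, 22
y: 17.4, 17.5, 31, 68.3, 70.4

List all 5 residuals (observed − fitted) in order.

x=5: ŷ = 3.3·5 = 16.5; e = 17.4 − 16.5 = 0.9
x=6: ŷ = 3.3·6 = 19.8; e = 17.5 − 19.8 = -2.3
x=9: ŷ = 3.3·9 = 29.7; e = 31 − 29.7 = 1.3
x=20: ŷ = 3.3·20 = 66; e = 68.3 − 66 = 2.3
x=22: ŷ = 3.3·22 = 72.6; e = 70.4 − 72.6 = -2.2

0.9, -2.3, 1.3, 2.3, -2.2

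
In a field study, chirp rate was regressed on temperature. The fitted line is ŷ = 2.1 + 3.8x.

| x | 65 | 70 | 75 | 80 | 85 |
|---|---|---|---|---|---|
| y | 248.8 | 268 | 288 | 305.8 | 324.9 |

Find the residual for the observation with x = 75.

e = 0.9

ŷ = 2.1 + 3.8·75 = 287.1
e = 288 − 287.1 = 0.9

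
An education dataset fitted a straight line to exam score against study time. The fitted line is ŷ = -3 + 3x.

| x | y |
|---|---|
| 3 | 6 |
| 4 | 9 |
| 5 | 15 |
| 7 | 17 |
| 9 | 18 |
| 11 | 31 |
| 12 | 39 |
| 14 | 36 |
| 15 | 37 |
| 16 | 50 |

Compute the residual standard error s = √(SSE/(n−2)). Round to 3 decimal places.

s = 4.213

x=3: ŷ = -3 + 3·3 = 6; e = 6 − 6 = 0
x=4: ŷ = -3 + 3·4 = 9; e = 9 − 9 = 0
x=5: ŷ = -3 + 3·5 = 12; e = 15 − 12 = 3
x=7: ŷ = -3 + 3·7 = 18; e = 17 − 18 = -1
x=9: ŷ = -3 + 3·9 = 24; e = 18 − 24 = -6
x=11: ŷ = -3 + 3·11 = 30; e = 31 − 30 = 1
x=12: ŷ = -3 + 3·12 = 33; e = 39 − 33 = 6
x=14: ŷ = -3 + 3·14 = 39; e = 36 − 39 = -3
x=15: ŷ = -3 + 3·15 = 42; e = 37 − 42 = -5
x=16: ŷ = -3 + 3·16 = 45; e = 50 − 45 = 5
SSE = 0 + 0 + 9 + 1 + 36 + 1 + 36 + 9 + 25 + 25 = 142
s = √(142/8) = √17.75 ≈ 4.213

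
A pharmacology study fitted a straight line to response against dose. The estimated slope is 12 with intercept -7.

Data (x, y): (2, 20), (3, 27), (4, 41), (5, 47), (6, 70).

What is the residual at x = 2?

e = 3

ŷ = -7 + 12·2 = 17
e = 20 − 17 = 3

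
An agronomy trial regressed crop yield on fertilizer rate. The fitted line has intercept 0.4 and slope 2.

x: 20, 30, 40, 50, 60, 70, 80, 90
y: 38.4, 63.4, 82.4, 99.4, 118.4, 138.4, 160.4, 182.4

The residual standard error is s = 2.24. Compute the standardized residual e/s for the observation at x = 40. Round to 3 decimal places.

ŷ = 0.4 + 2·40 = 80.4
e = 82.4 − 80.4 = 2
e/s = 2 / 2.24 = 0.893

0.893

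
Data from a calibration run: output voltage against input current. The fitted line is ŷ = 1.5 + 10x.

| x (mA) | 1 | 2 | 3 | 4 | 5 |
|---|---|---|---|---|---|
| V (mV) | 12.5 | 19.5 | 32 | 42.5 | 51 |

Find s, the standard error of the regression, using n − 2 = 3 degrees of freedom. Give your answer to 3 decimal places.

s = 1.472

x=1: ŷ = 1.5 + 10·1 = 11.5; r = 12.5 − 11.5 = 1
x=2: ŷ = 1.5 + 10·2 = 21.5; r = 19.5 − 21.5 = -2
x=3: ŷ = 1.5 + 10·3 = 31.5; r = 32 − 31.5 = 0.5
x=4: ŷ = 1.5 + 10·4 = 41.5; r = 42.5 − 41.5 = 1
x=5: ŷ = 1.5 + 10·5 = 51.5; r = 51 − 51.5 = -0.5
SSE = 1 + 4 + 0.25 + 1 + 0.25 = 6.5
s = √(6.5/3) = √2.16667 ≈ 1.472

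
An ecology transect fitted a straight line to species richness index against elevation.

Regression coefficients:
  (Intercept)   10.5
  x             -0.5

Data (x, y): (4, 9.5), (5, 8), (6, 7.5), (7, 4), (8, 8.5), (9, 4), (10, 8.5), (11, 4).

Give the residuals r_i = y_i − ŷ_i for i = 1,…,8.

x=4: ŷ = 10.5 − 0.5·4 = 8.5; r = 9.5 − 8.5 = 1
x=5: ŷ = 10.5 − 0.5·5 = 8; r = 8 − 8 = 0
x=6: ŷ = 10.5 − 0.5·6 = 7.5; r = 7.5 − 7.5 = 0
x=7: ŷ = 10.5 − 0.5·7 = 7; r = 4 − 7 = -3
x=8: ŷ = 10.5 − 0.5·8 = 6.5; r = 8.5 − 6.5 = 2
x=9: ŷ = 10.5 − 0.5·9 = 6; r = 4 − 6 = -2
x=10: ŷ = 10.5 − 0.5·10 = 5.5; r = 8.5 − 5.5 = 3
x=11: ŷ = 10.5 − 0.5·11 = 5; r = 4 − 5 = -1

1, 0, 0, -3, 2, -2, 3, -1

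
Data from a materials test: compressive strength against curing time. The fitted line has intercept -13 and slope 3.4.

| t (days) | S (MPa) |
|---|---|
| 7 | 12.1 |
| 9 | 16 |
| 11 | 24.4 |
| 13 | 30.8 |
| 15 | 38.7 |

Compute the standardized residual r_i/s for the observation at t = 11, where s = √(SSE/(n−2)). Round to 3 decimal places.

0.000

t=7: ŷ = -13 + 3.4·7 = 10.8; r = 12.1 − 10.8 = 1.3
t=9: ŷ = -13 + 3.4·9 = 17.6; r = 16 − 17.6 = -1.6
t=11: ŷ = -13 + 3.4·11 = 24.4; r = 24.4 − 24.4 = 0
t=13: ŷ = -13 + 3.4·13 = 31.2; r = 30.8 − 31.2 = -0.4
t=15: ŷ = -13 + 3.4·15 = 38; r = 38.7 − 38 = 0.7
SSE = 1.69 + 2.56 + 0 + 0.16 + 0.49 = 4.9
s = √(4.9/3) = 1.27802
r/s = 0 / 1.27802 = 0.000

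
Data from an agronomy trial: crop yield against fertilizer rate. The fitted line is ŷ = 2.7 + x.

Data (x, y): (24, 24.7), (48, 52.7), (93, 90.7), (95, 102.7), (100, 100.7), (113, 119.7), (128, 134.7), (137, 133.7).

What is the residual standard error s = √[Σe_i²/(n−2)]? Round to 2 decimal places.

x=24: ŷ = 2.7 + 24 = 26.7; e = 24.7 − 26.7 = -2
x=48: ŷ = 2.7 + 48 = 50.7; e = 52.7 − 50.7 = 2
x=93: ŷ = 2.7 + 93 = 95.7; e = 90.7 − 95.7 = -5
x=95: ŷ = 2.7 + 95 = 97.7; e = 102.7 − 97.7 = 5
x=100: ŷ = 2.7 + 100 = 102.7; e = 100.7 − 102.7 = -2
x=113: ŷ = 2.7 + 113 = 115.7; e = 119.7 − 115.7 = 4
x=128: ŷ = 2.7 + 128 = 130.7; e = 134.7 − 130.7 = 4
x=137: ŷ = 2.7 + 137 = 139.7; e = 133.7 − 139.7 = -6
SSE = 4 + 4 + 25 + 25 + 4 + 16 + 16 + 36 = 130
s = √(130/6) = √21.6667 ≈ 4.65

s = 4.65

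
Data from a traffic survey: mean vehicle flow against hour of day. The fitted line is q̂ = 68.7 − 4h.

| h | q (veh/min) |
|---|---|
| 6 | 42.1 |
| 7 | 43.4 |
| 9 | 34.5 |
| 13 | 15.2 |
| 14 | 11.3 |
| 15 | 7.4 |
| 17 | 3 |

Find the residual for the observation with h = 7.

q̂ = 68.7 − 4·7 = 40.7
e = 43.4 − 40.7 = 2.7

e = 2.7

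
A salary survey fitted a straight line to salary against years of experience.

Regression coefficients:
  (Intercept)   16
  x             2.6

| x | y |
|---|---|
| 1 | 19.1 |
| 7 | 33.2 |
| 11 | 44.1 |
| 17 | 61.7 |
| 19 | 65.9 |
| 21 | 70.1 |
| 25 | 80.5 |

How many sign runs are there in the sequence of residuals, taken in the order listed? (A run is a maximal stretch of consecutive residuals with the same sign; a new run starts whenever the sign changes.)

4 runs

x=1: ŷ = 16 + 2.6·1 = 18.6; e = 19.1 − 18.6 = 0.5
x=7: ŷ = 16 + 2.6·7 = 34.2; e = 33.2 − 34.2 = -1
x=11: ŷ = 16 + 2.6·11 = 44.6; e = 44.1 − 44.6 = -0.5
x=17: ŷ = 16 + 2.6·17 = 60.2; e = 61.7 − 60.2 = 1.5
x=19: ŷ = 16 + 2.6·19 = 65.4; e = 65.9 − 65.4 = 0.5
x=21: ŷ = 16 + 2.6·21 = 70.6; e = 70.1 − 70.6 = -0.5
x=25: ŷ = 16 + 2.6·25 = 81; e = 80.5 − 81 = -0.5
Signs: + − − + + − −
Runs: +×1, −×2, +×2, −×2 → 4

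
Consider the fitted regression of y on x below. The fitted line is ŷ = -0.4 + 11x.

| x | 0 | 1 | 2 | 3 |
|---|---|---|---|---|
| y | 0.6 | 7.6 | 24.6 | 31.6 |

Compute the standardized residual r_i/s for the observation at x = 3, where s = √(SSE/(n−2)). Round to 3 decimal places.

-0.316

x=0: ŷ = -0.4 + 11·0 = -0.4; r = 0.6 − (-0.4) = 1
x=1: ŷ = -0.4 + 11·1 = 10.6; r = 7.6 − 10.6 = -3
x=2: ŷ = -0.4 + 11·2 = 21.6; r = 24.6 − 21.6 = 3
x=3: ŷ = -0.4 + 11·3 = 32.6; r = 31.6 − 32.6 = -1
SSE = 1 + 9 + 9 + 1 = 20
s = √(20/2) = 3.16228
r/s = -1 / 3.16228 = -0.316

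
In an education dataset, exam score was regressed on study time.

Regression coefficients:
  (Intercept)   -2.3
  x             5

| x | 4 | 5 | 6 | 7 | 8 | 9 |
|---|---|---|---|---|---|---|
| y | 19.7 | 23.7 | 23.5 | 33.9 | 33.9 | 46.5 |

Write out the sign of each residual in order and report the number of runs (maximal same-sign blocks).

5 runs

x=4: ŷ = -2.3 + 5·4 = 17.7; r = 19.7 − 17.7 = 2
x=5: ŷ = -2.3 + 5·5 = 22.7; r = 23.7 − 22.7 = 1
x=6: ŷ = -2.3 + 5·6 = 27.7; r = 23.5 − 27.7 = -4.2
x=7: ŷ = -2.3 + 5·7 = 32.7; r = 33.9 − 32.7 = 1.2
x=8: ŷ = -2.3 + 5·8 = 37.7; r = 33.9 − 37.7 = -3.8
x=9: ŷ = -2.3 + 5·9 = 42.7; r = 46.5 − 42.7 = 3.8
Signs: + + − + − +
Runs: +×2, −×1, +×1, −×1, +×1 → 5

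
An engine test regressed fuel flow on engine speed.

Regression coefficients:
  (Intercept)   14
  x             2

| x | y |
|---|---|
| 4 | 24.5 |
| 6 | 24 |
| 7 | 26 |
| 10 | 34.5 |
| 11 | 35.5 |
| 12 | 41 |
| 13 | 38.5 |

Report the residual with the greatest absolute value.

e = 3

x=4: ŷ = 14 + 2·4 = 22; e = 24.5 − 22 = 2.5
x=6: ŷ = 14 + 2·6 = 26; e = 24 − 26 = -2
x=7: ŷ = 14 + 2·7 = 28; e = 26 − 28 = -2
x=10: ŷ = 14 + 2·10 = 34; e = 34.5 − 34 = 0.5
x=11: ŷ = 14 + 2·11 = 36; e = 35.5 − 36 = -0.5
x=12: ŷ = 14 + 2·12 = 38; e = 41 − 38 = 3
x=13: ŷ = 14 + 2·13 = 40; e = 38.5 − 40 = -1.5
Largest |e| is 3 at x = 12, residual 3.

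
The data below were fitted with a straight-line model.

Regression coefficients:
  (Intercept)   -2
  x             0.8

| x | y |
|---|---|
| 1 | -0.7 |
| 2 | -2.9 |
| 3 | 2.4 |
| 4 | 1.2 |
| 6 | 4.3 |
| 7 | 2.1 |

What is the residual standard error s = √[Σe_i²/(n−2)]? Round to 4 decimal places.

x=1: ŷ = -2 + 0.8·1 = -1.2; e = -0.7 − (-1.2) = 0.5
x=2: ŷ = -2 + 0.8·2 = -0.4; e = -2.9 − (-0.4) = -2.5
x=3: ŷ = -2 + 0.8·3 = 0.4; e = 2.4 − 0.4 = 2
x=4: ŷ = -2 + 0.8·4 = 1.2; e = 1.2 − 1.2 = 0
x=6: ŷ = -2 + 0.8·6 = 2.8; e = 4.3 − 2.8 = 1.5
x=7: ŷ = -2 + 0.8·7 = 3.6; e = 2.1 − 3.6 = -1.5
SSE = 0.25 + 6.25 + 4 + 0 + 2.25 + 2.25 = 15
s = √(15/4) = √3.75 ≈ 1.9365

s = 1.9365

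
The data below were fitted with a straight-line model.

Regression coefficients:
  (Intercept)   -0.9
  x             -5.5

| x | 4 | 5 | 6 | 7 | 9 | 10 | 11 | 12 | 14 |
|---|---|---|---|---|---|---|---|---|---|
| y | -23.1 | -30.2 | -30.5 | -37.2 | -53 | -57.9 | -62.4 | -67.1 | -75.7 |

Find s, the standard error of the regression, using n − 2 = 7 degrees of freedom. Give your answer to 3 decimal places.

x=4: ŷ = -0.9 − 5.5·4 = -22.9; r = -23.1 − (-22.9) = -0.2
x=5: ŷ = -0.9 − 5.5·5 = -28.4; r = -30.2 − (-28.4) = -1.8
x=6: ŷ = -0.9 − 5.5·6 = -33.9; r = -30.5 − (-33.9) = 3.4
x=7: ŷ = -0.9 − 5.5·7 = -39.4; r = -37.2 − (-39.4) = 2.2
x=9: ŷ = -0.9 − 5.5·9 = -50.4; r = -53 − (-50.4) = -2.6
x=10: ŷ = -0.9 − 5.5·10 = -55.9; r = -57.9 − (-55.9) = -2
x=11: ŷ = -0.9 − 5.5·11 = -61.4; r = -62.4 − (-61.4) = -1
x=12: ŷ = -0.9 − 5.5·12 = -66.9; r = -67.1 − (-66.9) = -0.2
x=14: ŷ = -0.9 − 5.5·14 = -77.9; r = -75.7 − (-77.9) = 2.2
SSE = 0.04 + 3.24 + 11.56 + 4.84 + 6.76 + 4 + 1 + 0.04 + 4.84 = 36.32
s = √(36.32/7) = √5.18857 ≈ 2.278

s = 2.278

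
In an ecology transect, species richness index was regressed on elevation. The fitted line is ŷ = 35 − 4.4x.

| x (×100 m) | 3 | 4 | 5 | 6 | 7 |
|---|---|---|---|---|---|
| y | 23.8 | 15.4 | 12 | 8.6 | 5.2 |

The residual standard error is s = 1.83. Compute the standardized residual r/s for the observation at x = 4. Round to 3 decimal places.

-1.093

ŷ = 35 − 4.4·4 = 17.4
r = 15.4 − 17.4 = -2
r/s = -2 / 1.83 = -1.093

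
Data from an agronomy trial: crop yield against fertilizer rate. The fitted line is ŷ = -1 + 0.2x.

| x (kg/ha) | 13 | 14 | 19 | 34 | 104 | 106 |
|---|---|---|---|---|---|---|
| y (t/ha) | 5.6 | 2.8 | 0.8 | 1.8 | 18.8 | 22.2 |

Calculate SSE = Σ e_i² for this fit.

x=13: ŷ = -1 + 0.2·13 = 1.6; e = 5.6 − 1.6 = 4
x=14: ŷ = -1 + 0.2·14 = 1.8; e = 2.8 − 1.8 = 1
x=19: ŷ = -1 + 0.2·19 = 2.8; e = 0.8 − 2.8 = -2
x=34: ŷ = -1 + 0.2·34 = 5.8; e = 1.8 − 5.8 = -4
x=104: ŷ = -1 + 0.2·104 = 19.8; e = 18.8 − 19.8 = -1
x=106: ŷ = -1 + 0.2·106 = 20.2; e = 22.2 − 20.2 = 2
SSE = 16 + 1 + 4 + 16 + 1 + 4 = 42

SSE = 42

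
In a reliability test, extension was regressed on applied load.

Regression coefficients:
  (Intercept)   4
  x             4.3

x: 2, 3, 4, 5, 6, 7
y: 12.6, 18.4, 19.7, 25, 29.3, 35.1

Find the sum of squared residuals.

x=2: ŷ = 4 + 4.3·2 = 12.6; r = 12.6 − 12.6 = 0
x=3: ŷ = 4 + 4.3·3 = 16.9; r = 18.4 − 16.9 = 1.5
x=4: ŷ = 4 + 4.3·4 = 21.2; r = 19.7 − 21.2 = -1.5
x=5: ŷ = 4 + 4.3·5 = 25.5; r = 25 − 25.5 = -0.5
x=6: ŷ = 4 + 4.3·6 = 29.8; r = 29.3 − 29.8 = -0.5
x=7: ŷ = 4 + 4.3·7 = 34.1; r = 35.1 − 34.1 = 1
SSE = 0 + 2.25 + 2.25 + 0.25 + 0.25 + 1 = 6

SSE = 6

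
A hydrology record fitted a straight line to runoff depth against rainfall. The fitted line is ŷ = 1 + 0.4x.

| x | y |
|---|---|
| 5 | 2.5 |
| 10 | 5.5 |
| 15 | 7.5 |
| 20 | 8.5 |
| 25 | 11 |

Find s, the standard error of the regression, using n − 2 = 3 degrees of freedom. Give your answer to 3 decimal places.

s = 0.577

x=5: ŷ = 1 + 0.4·5 = 3; r = 2.5 − 3 = -0.5
x=10: ŷ = 1 + 0.4·10 = 5; r = 5.5 − 5 = 0.5
x=15: ŷ = 1 + 0.4·15 = 7; r = 7.5 − 7 = 0.5
x=20: ŷ = 1 + 0.4·20 = 9; r = 8.5 − 9 = -0.5
x=25: ŷ = 1 + 0.4·25 = 11; r = 11 − 11 = 0
SSE = 0.25 + 0.25 + 0.25 + 0.25 + 0 = 1
s = √(1/3) = √0.333333 ≈ 0.577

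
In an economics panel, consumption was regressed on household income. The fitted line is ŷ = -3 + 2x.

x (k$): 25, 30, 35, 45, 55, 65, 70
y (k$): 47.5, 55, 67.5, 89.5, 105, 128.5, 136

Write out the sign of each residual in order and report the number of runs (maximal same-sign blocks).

6 runs

x=25: ŷ = -3 + 2·25 = 47; r = 47.5 − 47 = 0.5
x=30: ŷ = -3 + 2·30 = 57; r = 55 − 57 = -2
x=35: ŷ = -3 + 2·35 = 67; r = 67.5 − 67 = 0.5
x=45: ŷ = -3 + 2·45 = 87; r = 89.5 − 87 = 2.5
x=55: ŷ = -3 + 2·55 = 107; r = 105 − 107 = -2
x=65: ŷ = -3 + 2·65 = 127; r = 128.5 − 127 = 1.5
x=70: ŷ = -3 + 2·70 = 137; r = 136 − 137 = -1
Signs: + − + + − + −
Runs: +×1, −×1, +×2, −×1, +×1, −×1 → 6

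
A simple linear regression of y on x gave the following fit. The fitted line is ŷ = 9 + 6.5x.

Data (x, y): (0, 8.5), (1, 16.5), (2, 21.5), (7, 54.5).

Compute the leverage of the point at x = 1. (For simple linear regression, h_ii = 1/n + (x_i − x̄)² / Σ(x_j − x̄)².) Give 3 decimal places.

h = 0.328

x̄ = (0 + 1 + 2 + 7)/4 = 2.5
Σ(x − x̄)² = 6.25 + 2.25 + 0.25 + 20.25 = 29
h = 1/4 + (-1.5)²/29 = 0.25 + 0.0775862 = 0.328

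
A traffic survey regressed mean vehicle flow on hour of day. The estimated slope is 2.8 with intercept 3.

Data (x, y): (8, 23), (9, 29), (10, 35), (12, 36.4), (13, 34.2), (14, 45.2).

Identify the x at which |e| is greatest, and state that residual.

x = 13, e = -5.2

x=8: ŷ = 3 + 2.8·8 = 25.4; e = 23 − 25.4 = -2.4
x=9: ŷ = 3 + 2.8·9 = 28.2; e = 29 − 28.2 = 0.8
x=10: ŷ = 3 + 2.8·10 = 31; e = 35 − 31 = 4
x=12: ŷ = 3 + 2.8·12 = 36.6; e = 36.4 − 36.6 = -0.2
x=13: ŷ = 3 + 2.8·13 = 39.4; e = 34.2 − 39.4 = -5.2
x=14: ŷ = 3 + 2.8·14 = 42.2; e = 45.2 − 42.2 = 3
Largest |e| is 5.2 at x = 13, residual -5.2.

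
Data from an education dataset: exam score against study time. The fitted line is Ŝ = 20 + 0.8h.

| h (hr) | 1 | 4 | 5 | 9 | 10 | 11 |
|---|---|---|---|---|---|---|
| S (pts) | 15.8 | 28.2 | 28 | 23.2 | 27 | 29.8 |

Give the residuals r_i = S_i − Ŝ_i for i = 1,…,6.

h=1: Ŝ = 20 + 0.8·1 = 20.8; r = 15.8 − 20.8 = -5
h=4: Ŝ = 20 + 0.8·4 = 23.2; r = 28.2 − 23.2 = 5
h=5: Ŝ = 20 + 0.8·5 = 24; r = 28 − 24 = 4
h=9: Ŝ = 20 + 0.8·9 = 27.2; r = 23.2 − 27.2 = -4
h=10: Ŝ = 20 + 0.8·10 = 28; r = 27 − 28 = -1
h=11: Ŝ = 20 + 0.8·11 = 28.8; r = 29.8 − 28.8 = 1

-5, 5, 4, -4, -1, 1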